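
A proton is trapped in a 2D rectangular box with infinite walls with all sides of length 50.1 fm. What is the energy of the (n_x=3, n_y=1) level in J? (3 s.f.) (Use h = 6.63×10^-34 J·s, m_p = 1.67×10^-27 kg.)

For a 2D rectangular well E = (h²/8m_p)·Σ n_i²/L_i² = (6.63×10^-34)²/(8·1.67×10^-27) · [3²/(50.1 fm)² + 1²/(50.1 fm)²].
Evaluating gives E = 1.31×10^-13 J.

E = 1.31×10^-13 J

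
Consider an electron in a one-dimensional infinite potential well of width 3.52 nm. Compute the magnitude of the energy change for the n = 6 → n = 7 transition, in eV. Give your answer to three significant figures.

|ΔE| = 0.395 eV

E_1 = h²/(8m_eL²) = 4.862×10^-21 J.
|ΔE| = |6² − 7²|·E_1 = 13·4.862×10^-21 J = 6.321×10^-20 J = 0.395 eV.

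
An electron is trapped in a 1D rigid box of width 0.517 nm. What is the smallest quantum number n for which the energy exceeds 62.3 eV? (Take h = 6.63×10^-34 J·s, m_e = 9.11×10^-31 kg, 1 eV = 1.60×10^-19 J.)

n = 7

E_1 = h²/(8m_eL²) = 2.257×10^-19 J = 1.411 eV.
Need n² > 62.3/1.411 = 44.15, i.e. n > 6.645.
The smallest integer satisfying this is n = 7.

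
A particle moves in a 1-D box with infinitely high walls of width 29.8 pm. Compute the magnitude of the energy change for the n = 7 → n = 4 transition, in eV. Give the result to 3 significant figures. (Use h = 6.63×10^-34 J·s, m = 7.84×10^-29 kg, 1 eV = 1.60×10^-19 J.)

E_1 = h²/(8mL²) = 7.892×10^-19 J.
|ΔE| = |7² − 4²|·E_1 = 33·7.892×10^-19 J = 2.604×10^-17 J = 163 eV.

|ΔE| = 163 eV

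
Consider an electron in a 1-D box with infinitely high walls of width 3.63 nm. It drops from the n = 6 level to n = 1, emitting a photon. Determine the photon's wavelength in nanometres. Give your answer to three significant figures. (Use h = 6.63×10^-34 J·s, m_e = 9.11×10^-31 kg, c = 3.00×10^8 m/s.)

λ = 1.24×10^3 nm

E_1 = h²/(8m_eL²) = 4.577×10^-21 J, so ΔE = (6² − 1²)E_1 = 1.602×10^-19 J.
λ = hc/ΔE = (6.63×10^-34·3.00×10^8)/1.602×10^-19 = 1.24×10^-6 m = 1.24×10^3 nm.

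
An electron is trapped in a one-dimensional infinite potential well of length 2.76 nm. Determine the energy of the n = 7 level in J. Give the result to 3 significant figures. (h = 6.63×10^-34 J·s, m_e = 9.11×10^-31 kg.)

For an infinite well E_n = n²h²/(8m_eL²), so E_1 = h²/(8m_eL²) = (6.63×10^-34)²/(8·9.11×10^-31·(2.76×10^-9 m)²) = 7.918×10^-21 J.
Then E_7 = 7²·E_1 = 49·7.918×10^-21 J = 3.88×10^-19 J.

E_7 = 3.88×10^-19 J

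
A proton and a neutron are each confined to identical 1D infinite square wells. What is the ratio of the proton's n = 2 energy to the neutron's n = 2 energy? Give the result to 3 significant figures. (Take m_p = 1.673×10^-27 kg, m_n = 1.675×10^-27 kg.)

E_n ∝ 1/m at fixed n and L, so the ratio is m_n/m_p = 1.675×10^-27/1.673×10^-27 = 1.00.

1.00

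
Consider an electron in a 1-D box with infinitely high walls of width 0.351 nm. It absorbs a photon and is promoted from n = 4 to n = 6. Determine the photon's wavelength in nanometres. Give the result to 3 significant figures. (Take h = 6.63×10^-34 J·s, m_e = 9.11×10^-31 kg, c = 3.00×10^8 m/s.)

E_1 = h²/(8m_eL²) = 4.896×10^-19 J, so ΔE = (6² − 4²)E_1 = 9.792×10^-18 J.
λ = hc/ΔE = (6.63×10^-34·3.00×10^8)/9.792×10^-18 = 2.03×10^-8 m = 20.3 nm.

λ = 20.3 nm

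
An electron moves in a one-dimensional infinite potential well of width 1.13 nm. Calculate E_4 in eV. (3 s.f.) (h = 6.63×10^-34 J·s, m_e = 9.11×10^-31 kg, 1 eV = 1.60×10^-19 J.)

E_4 = 4.72 eV

For an infinite well E_n = n²h²/(8m_eL²), so E_1 = h²/(8m_eL²) = (6.63×10^-34)²/(8·9.11×10^-31·(1.13×10^-9 m)²) = 4.723×10^-20 J.
Then E_4 = 4²·E_1 = 16·4.723×10^-20 J = 7.557×10^-19 J.
Converting, E_4 = 7.557×10^-19 J / (1.60×10^-19 J/eV) = 4.72 eV.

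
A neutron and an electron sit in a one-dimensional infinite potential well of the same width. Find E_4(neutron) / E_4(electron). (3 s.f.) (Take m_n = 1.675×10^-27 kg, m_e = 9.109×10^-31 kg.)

E_n ∝ 1/m at fixed n and L, so the ratio is m_e/m_n = 9.109×10^-31/1.675×10^-27 = 5.44×10^-4.

5.44×10^-4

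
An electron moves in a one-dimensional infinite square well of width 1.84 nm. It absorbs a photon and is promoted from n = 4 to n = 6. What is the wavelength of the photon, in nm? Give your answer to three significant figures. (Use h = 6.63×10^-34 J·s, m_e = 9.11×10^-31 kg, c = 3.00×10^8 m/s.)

E_1 = h²/(8m_eL²) = 1.781×10^-20 J, so ΔE = (6² − 4²)E_1 = 3.562×10^-19 J.
λ = hc/ΔE = (6.63×10^-34·3.00×10^8)/3.562×10^-19 = 5.58×10^-7 m = 558 nm.

λ = 558 nm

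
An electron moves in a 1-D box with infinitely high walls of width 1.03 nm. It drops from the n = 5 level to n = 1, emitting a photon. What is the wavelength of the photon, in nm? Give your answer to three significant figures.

E_1 = h²/(8m_eL²) = 5.679×10^-20 J, so ΔE = (5² − 1²)E_1 = 1.363×10^-18 J.
λ = hc/ΔE = (6.626×10^-34·2.998×10^8)/1.363×10^-18 = 1.46×10^-7 m = 146 nm.

λ = 146 nm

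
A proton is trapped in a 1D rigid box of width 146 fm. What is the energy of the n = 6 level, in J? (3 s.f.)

For an infinite well E_n = n²h²/(8m_pL²), so E_1 = h²/(8m_pL²) = (6.626×10^-34)²/(8·1.673×10^-27·(1.46×10^-13 m)²) = 1.539×10^-15 J.
Then E_6 = 6²·E_1 = 36·1.539×10^-15 J = 5.54×10^-14 J.

E_6 = 5.54×10^-14 J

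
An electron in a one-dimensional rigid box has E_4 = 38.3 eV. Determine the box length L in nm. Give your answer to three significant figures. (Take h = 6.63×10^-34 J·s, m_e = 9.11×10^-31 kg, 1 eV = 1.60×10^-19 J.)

L = 0.397 nm

From E_n = n²h²/(8m_eL²), L = n·h/√(8m_eE_n).
E_4 = 38.3 eV = 6.128×10^-18 J, so L = 4·6.63×10^-34/√(8·9.11×10^-31·6.128×10^-18) = 3.97×10^-10 m = 0.397 nm.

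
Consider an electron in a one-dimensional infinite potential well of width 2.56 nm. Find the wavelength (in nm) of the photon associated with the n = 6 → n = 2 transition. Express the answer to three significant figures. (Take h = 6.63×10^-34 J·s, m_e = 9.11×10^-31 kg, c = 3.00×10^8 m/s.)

E_1 = h²/(8m_eL²) = 9.203×10^-21 J, so ΔE = (6² − 2²)E_1 = 2.945×10^-19 J.
λ = hc/ΔE = (6.63×10^-34·3.00×10^8)/2.945×10^-19 = 6.75×10^-7 m = 675 nm.

λ = 675 nm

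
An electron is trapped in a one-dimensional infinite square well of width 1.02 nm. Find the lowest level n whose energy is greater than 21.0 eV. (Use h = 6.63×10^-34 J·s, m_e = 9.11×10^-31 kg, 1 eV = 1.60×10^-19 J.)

E_1 = h²/(8m_eL²) = 5.797×10^-20 J = 0.3623 eV.
Need n² > 21.0/0.3623 = 57.96, i.e. n > 7.613.
The smallest integer satisfying this is n = 8.

n = 8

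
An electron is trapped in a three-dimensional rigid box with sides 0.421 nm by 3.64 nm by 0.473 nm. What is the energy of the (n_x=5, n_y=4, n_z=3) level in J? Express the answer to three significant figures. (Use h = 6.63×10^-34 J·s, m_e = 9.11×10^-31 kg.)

E = 1.10×10^-17 J

For a 3D rectangular well E = (h²/8m_e)·Σ n_i²/L_i² = (6.63×10^-34)²/(8·9.11×10^-31) · [5²/(0.421 nm)² + 4²/(3.64 nm)² + 3²/(0.473 nm)²].
Evaluating gives E = 1.10×10^-17 J.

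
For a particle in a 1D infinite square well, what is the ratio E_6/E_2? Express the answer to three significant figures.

9.00

E_n ∝ n², so E_6/E_2 = 6²/2² = 36/4 = 9.00.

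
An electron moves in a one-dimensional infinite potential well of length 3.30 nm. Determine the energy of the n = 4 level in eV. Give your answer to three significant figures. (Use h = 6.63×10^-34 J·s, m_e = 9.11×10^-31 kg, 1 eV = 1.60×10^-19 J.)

For an infinite well E_n = n²h²/(8m_eL²), so E_1 = h²/(8m_eL²) = (6.63×10^-34)²/(8·9.11×10^-31·(3.30×10^-9 m)²) = 5.538×10^-21 J.
Then E_4 = 4²·E_1 = 16·5.538×10^-21 J = 8.861×10^-20 J.
Converting, E_4 = 8.861×10^-20 J / (1.60×10^-19 J/eV) = 0.554 eV.

E_4 = 0.554 eV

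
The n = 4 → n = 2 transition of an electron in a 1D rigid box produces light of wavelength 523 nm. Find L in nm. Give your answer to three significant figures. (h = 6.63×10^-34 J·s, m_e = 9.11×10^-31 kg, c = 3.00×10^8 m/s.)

The photon carries ΔE = hc/λ = 6.63×10^-34·3.00×10^8/5.23×10^-7 m = 3.803×10^-19 J.
Since ΔE = (4² − 2²)E_1, E_1 = 3.169×10^-20 J, and L = h/√(8m_eE_1) = 1.38×10^-9 m = 1.38 nm.

L = 1.38 nm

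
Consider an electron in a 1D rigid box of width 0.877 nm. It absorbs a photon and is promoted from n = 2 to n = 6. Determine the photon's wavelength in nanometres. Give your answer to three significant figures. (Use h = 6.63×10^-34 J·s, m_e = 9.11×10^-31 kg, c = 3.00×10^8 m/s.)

λ = 79.3 nm

E_1 = h²/(8m_eL²) = 7.842×10^-20 J, so ΔE = (6² − 2²)E_1 = 2.509×10^-18 J.
λ = hc/ΔE = (6.63×10^-34·3.00×10^8)/2.509×10^-18 = 7.93×10^-8 m = 79.3 nm.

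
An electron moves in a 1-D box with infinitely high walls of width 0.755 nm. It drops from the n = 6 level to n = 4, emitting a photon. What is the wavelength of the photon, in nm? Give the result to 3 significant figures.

E_1 = h²/(8m_eL²) = 1.057×10^-19 J, so ΔE = (6² − 4²)E_1 = 2.114×10^-18 J.
λ = hc/ΔE = (6.626×10^-34·2.998×10^8)/2.114×10^-18 = 9.40×10^-8 m = 94.0 nm.

λ = 94.0 nm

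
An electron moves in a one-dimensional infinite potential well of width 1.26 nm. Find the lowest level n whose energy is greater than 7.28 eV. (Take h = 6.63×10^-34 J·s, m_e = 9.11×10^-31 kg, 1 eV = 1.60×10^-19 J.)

E_1 = h²/(8m_eL²) = 3.799×10^-20 J = 0.2374 eV.
Need n² > 7.28/0.2374 = 30.67, i.e. n > 5.538.
The smallest integer satisfying this is n = 6.

n = 6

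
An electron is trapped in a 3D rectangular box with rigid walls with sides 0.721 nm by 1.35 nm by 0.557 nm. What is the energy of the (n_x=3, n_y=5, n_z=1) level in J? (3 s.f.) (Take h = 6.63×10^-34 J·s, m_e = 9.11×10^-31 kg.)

For a 3D rectangular well E = (h²/8m_e)·Σ n_i²/L_i² = (6.63×10^-34)²/(8·9.11×10^-31) · [3²/(0.721 nm)² + 5²/(1.35 nm)² + 1²/(0.557 nm)²].
Evaluating gives E = 2.07×10^-18 J.

E = 2.07×10^-18 J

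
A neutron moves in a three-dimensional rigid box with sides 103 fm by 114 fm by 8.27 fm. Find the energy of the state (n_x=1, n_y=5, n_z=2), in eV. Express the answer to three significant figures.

E = 1.24×10^7 eV

For a 3D rectangular well E = (h²/8m_n)·Σ n_i²/L_i² = (6.626×10^-34)²/(8·1.675×10^-27) · [1²/(103 fm)² + 5²/(114 fm)² + 2²/(8.27 fm)²].
Evaluating gives E = 1.982×10^-12 J = 1.24×10^7 eV.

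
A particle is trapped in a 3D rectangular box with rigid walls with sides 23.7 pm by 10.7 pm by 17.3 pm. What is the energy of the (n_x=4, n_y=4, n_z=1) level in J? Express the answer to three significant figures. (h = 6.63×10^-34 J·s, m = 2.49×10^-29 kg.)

E = 3.79×10^-16 J

For a 3D rectangular well E = (h²/8m)·Σ n_i²/L_i² = (6.63×10^-34)²/(8·2.49×10^-29) · [4²/(23.7 pm)² + 4²/(10.7 pm)² + 1²/(17.3 pm)²].
Evaluating gives E = 3.79×10^-16 J.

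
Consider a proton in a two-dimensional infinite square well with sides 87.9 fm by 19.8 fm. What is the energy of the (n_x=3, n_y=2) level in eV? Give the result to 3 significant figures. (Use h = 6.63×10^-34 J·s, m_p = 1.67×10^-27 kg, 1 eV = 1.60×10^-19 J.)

For a 2D rectangular well E = (h²/8m_p)·Σ n_i²/L_i² = (6.63×10^-34)²/(8·1.67×10^-27) · [3²/(87.9 fm)² + 2²/(19.8 fm)²].
Evaluating gives E = 3.740×10^-13 J = 2.34×10^6 eV.

E = 2.34×10^6 eV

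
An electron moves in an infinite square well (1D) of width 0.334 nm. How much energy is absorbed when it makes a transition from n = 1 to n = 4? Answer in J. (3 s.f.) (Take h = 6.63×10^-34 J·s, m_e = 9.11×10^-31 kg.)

E_1 = h²/(8m_eL²) = 5.407×10^-19 J.
|ΔE| = |1² − 4²|·E_1 = 15·5.407×10^-19 J = 8.11×10^-18 J.

|ΔE| = 8.11×10^-18 J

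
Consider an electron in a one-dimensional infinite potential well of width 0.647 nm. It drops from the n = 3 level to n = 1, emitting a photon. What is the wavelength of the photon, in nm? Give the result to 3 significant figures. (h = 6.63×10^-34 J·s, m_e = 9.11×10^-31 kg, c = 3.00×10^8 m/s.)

λ = 173 nm

E_1 = h²/(8m_eL²) = 1.441×10^-19 J, so ΔE = (3² − 1²)E_1 = 1.153×10^-18 J.
λ = hc/ΔE = (6.63×10^-34·3.00×10^8)/1.153×10^-18 = 1.73×10^-7 m = 173 nm.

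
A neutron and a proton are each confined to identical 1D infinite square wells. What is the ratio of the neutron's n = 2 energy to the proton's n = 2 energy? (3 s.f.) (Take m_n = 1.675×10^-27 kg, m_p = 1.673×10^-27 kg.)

0.999

E_n ∝ 1/m at fixed n and L, so the ratio is m_p/m_n = 1.673×10^-27/1.675×10^-27 = 0.999.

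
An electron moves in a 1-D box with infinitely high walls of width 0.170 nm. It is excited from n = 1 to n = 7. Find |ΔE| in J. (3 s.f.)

E_1 = h²/(8m_eL²) = 2.085×10^-18 J.
|ΔE| = |1² − 7²|·E_1 = 48·2.085×10^-18 J = 1.00×10^-16 J.

|ΔE| = 1.00×10^-16 J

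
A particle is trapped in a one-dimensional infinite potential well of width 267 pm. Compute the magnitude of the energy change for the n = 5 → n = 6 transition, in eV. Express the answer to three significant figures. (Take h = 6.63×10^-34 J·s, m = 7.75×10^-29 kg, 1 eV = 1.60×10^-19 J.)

E_1 = h²/(8mL²) = 9.945×10^-21 J.
|ΔE| = |5² − 6²|·E_1 = 11·9.945×10^-21 J = 1.094×10^-19 J = 0.684 eV.

|ΔE| = 0.684 eV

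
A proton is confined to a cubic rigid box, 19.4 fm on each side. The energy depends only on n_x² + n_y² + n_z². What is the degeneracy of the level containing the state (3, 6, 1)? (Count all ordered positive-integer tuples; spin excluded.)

The level has n_x² + n_y² + n_z² = 46. The ordered positive-integer solutions are (1, 3, 6), (1, 6, 3), (3, 1, 6), (3, 6, 1), (6, 1, 3), (6, 3, 1).
That gives 6 states.

degeneracy = 6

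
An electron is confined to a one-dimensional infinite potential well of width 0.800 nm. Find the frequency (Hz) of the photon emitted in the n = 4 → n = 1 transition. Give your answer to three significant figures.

E_1 = h²/(8m_eL²) = 9.414×10^-20 J and ΔE = (4² − 1²)E_1 = 1.412×10^-18 J.
f = ΔE/h = 1.412×10^-18/6.626×10^-34 = 2.13×10^15 Hz.

f = 2.13×10^15 Hz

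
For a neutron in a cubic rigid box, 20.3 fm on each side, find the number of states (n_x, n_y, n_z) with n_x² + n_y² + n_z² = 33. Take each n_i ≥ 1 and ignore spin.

The level has n_x² + n_y² + n_z² = 33. The ordered positive-integer solutions are (1, 4, 4), (2, 2, 5), (2, 5, 2), (4, 1, 4), (4, 4, 1), (5, 2, 2).
That gives 6 states.

degeneracy = 6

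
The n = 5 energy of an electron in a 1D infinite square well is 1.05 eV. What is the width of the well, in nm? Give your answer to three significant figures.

L = 2.99 nm

From E_n = n²h²/(8m_eL²), L = n·h/√(8m_eE_n).
E_5 = 1.05 eV = 1.682×10^-19 J, so L = 5·6.626×10^-34/√(8·9.109×10^-31·1.682×10^-19) = 2.99×10^-9 m = 2.99 nm.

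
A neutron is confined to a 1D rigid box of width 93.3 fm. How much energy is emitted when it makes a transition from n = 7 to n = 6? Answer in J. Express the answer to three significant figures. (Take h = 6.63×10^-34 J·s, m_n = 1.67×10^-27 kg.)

E_1 = h²/(8m_nL²) = 3.780×10^-15 J.
|ΔE| = |7² − 6²|·E_1 = 13·3.780×10^-15 J = 4.91×10^-14 J.

|ΔE| = 4.91×10^-14 J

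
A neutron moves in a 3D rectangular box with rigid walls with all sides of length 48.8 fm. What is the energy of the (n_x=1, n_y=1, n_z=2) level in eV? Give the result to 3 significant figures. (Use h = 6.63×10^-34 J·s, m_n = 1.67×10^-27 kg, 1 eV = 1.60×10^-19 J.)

For a 3D rectangular well E = (h²/8m_n)·Σ n_i²/L_i² = (6.63×10^-34)²/(8·1.67×10^-27) · [1²/(48.8 fm)² + 1²/(48.8 fm)² + 2²/(48.8 fm)²].
Evaluating gives E = 8.290×10^-14 J = 5.18×10^5 eV.

E = 5.18×10^5 eV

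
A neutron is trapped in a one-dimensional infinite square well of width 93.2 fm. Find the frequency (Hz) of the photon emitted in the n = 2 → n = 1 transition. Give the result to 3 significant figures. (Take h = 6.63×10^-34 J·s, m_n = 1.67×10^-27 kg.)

f = 1.71×10^19 Hz

E_1 = h²/(8m_nL²) = 3.788×10^-15 J and ΔE = (2² − 1²)E_1 = 1.136×10^-14 J.
f = ΔE/h = 1.136×10^-14/6.63×10^-34 = 1.71×10^19 Hz.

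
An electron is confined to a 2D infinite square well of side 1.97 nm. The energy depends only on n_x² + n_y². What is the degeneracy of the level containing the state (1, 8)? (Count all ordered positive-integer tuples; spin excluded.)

The level has n_x² + n_y² = 65. The ordered positive-integer solutions are (1, 8), (4, 7), (7, 4), (8, 1).
That gives 4 states.

degeneracy = 4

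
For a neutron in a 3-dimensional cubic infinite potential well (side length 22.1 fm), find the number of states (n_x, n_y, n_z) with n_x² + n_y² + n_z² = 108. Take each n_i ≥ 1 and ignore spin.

The level has n_x² + n_y² + n_z² = 108. The ordered positive-integer solutions are (2, 2, 10), (2, 10, 2), (6, 6, 6), (10, 2, 2).
That gives 4 states.

degeneracy = 4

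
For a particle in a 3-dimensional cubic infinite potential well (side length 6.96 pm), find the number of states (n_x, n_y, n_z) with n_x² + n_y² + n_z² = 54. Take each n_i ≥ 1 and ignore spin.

The level has n_x² + n_y² + n_z² = 54. The ordered positive-integer solutions are (1, 2, 7), (1, 7, 2), (2, 1, 7), (2, 5, 5), (2, 7, 1), (3, 3, 6), (3, 6, 3), (5, 2, 5), (5, 5, 2), (6, 3, 3), (7, 1, 2), (7, 2, 1).
That gives 12 states.

degeneracy = 12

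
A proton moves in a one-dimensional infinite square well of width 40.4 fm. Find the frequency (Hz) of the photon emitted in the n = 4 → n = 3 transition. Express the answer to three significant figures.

E_1 = h²/(8m_pL²) = 2.010×10^-14 J and ΔE = (4² − 3²)E_1 = 1.407×10^-13 J.
f = ΔE/h = 1.407×10^-13/6.626×10^-34 = 2.12×10^20 Hz.

f = 2.12×10^20 Hz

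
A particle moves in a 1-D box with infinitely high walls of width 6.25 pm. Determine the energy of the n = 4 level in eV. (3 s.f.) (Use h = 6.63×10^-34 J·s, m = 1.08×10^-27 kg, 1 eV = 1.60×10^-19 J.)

E_4 = 130 eV

For an infinite well E_n = n²h²/(8mL²), so E_1 = h²/(8mL²) = (6.63×10^-34)²/(8·1.08×10^-27·(6.25×10^-12 m)²) = 1.302×10^-18 J.
Then E_4 = 4²·E_1 = 16·1.302×10^-18 J = 2.083×10^-17 J.
Converting, E_4 = 2.083×10^-17 J / (1.60×10^-19 J/eV) = 130 eV.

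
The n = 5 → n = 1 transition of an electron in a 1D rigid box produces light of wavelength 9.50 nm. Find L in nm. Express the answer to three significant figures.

The photon carries ΔE = hc/λ = 6.626×10^-34·2.998×10^8/9.50×10^-9 m = 2.091×10^-17 J.
Since ΔE = (5² − 1²)E_1, E_1 = 8.713×10^-19 J, and L = h/√(8m_eE_1) = 2.63×10^-10 m = 0.263 nm.

L = 0.263 nm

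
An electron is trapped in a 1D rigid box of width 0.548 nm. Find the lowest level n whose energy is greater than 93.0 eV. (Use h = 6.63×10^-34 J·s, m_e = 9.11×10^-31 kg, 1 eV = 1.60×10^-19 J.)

n = 9

E_1 = h²/(8m_eL²) = 2.008×10^-19 J = 1.255 eV.
Need n² > 93.0/1.255 = 74.10, i.e. n > 8.608.
The smallest integer satisfying this is n = 9.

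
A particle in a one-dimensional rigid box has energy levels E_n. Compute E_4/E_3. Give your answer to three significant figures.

1.78

E_n ∝ n², so E_4/E_3 = 4²/3² = 16/9 = 1.78.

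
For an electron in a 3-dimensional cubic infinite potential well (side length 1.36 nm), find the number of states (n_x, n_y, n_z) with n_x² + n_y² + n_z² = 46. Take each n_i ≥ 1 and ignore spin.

The level has n_x² + n_y² + n_z² = 46. The ordered positive-integer solutions are (1, 3, 6), (1, 6, 3), (3, 1, 6), (3, 6, 1), (6, 1, 3), (6, 3, 1).
That gives 6 states.

degeneracy = 6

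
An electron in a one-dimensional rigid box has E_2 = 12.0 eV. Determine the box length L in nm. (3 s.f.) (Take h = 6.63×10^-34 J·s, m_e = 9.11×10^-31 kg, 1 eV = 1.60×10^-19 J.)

L = 0.354 nm

From E_n = n²h²/(8m_eL²), L = n·h/√(8m_eE_n).
E_2 = 12.0 eV = 1.920×10^-18 J, so L = 2·6.63×10^-34/√(8·9.11×10^-31·1.920×10^-18) = 3.54×10^-10 m = 0.354 nm.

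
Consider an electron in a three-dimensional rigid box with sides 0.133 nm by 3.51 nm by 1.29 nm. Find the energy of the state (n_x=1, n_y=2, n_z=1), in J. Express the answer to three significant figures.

For a 3D rectangular well E = (h²/8m_e)·Σ n_i²/L_i² = (6.626×10^-34)²/(8·9.109×10^-31) · [1²/(0.133 nm)² + 2²/(3.51 nm)² + 1²/(1.29 nm)²].
Evaluating gives E = 3.46×10^-18 J.

E = 3.46×10^-18 J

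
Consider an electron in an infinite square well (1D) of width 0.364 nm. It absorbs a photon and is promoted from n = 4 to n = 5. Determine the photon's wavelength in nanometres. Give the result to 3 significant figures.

λ = 48.5 nm

E_1 = h²/(8m_eL²) = 4.547×10^-19 J, so ΔE = (5² − 4²)E_1 = 4.092×10^-18 J.
λ = hc/ΔE = (6.626×10^-34·2.998×10^8)/4.092×10^-18 = 4.85×10^-8 m = 48.5 nm.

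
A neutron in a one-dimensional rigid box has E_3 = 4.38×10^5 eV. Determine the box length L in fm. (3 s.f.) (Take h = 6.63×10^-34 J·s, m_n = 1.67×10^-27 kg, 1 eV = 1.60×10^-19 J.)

From E_n = n²h²/(8m_nL²), L = n·h/√(8m_nE_n).
E_3 = 4.38×10^5 eV = 7.008×10^-14 J, so L = 3·6.63×10^-34/√(8·1.67×10^-27·7.008×10^-14) = 6.50×10^-14 m = 65.0 fm.

L = 65.0 fm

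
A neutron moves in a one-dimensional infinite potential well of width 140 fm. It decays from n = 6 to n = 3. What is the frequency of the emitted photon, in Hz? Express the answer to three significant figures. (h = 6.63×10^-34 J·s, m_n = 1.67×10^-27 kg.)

E_1 = h²/(8m_nL²) = 1.679×10^-15 J and ΔE = (6² − 3²)E_1 = 4.533×10^-14 J.
f = ΔE/h = 4.533×10^-14/6.63×10^-34 = 6.84×10^19 Hz.

f = 6.84×10^19 Hz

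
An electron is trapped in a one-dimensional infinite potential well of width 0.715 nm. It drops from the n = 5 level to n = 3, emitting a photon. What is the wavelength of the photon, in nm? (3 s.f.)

λ = 105 nm

E_1 = h²/(8m_eL²) = 1.179×10^-19 J, so ΔE = (5² − 3²)E_1 = 1.886×10^-18 J.
λ = hc/ΔE = (6.626×10^-34·2.998×10^8)/1.886×10^-18 = 1.05×10^-7 m = 105 nm.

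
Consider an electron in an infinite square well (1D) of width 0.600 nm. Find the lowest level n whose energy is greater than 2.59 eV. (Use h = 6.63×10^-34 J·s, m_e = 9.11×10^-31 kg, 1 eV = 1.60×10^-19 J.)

E_1 = h²/(8m_eL²) = 1.675×10^-19 J = 1.047 eV.
Need n² > 2.59/1.047 = 2.474, i.e. n > 1.573.
The smallest integer satisfying this is n = 2.

n = 2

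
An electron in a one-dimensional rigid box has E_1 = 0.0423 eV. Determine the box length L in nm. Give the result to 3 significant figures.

L = 2.98 nm

From E_n = n²h²/(8m_eL²), L = n·h/√(8m_eE_n).
E_1 = 0.0423 eV = 6.776×10^-21 J, so L = 1·6.626×10^-34/√(8·9.109×10^-31·6.776×10^-21) = 2.98×10^-9 m = 2.98 nm.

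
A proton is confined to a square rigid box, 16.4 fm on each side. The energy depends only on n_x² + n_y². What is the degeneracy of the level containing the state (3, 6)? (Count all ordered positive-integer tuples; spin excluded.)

The level has n_x² + n_y² = 45. The ordered positive-integer solutions are (3, 6), (6, 3).
That gives 2 states.

degeneracy = 2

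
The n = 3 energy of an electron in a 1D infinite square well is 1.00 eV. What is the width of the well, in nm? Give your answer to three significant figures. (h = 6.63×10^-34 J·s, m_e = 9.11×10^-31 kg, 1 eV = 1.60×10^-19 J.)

L = 1.84 nm

From E_n = n²h²/(8m_eL²), L = n·h/√(8m_eE_n).
E_3 = 1.00 eV = 1.600×10^-19 J, so L = 3·6.63×10^-34/√(8·9.11×10^-31·1.600×10^-19) = 1.84×10^-9 m = 1.84 nm.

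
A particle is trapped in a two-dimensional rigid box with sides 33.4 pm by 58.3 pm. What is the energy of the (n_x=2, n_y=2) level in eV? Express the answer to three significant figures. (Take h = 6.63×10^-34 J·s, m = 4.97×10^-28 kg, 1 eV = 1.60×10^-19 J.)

For a 2D rectangular well E = (h²/8m)·Σ n_i²/L_i² = (6.63×10^-34)²/(8·4.97×10^-28) · [2²/(33.4 pm)² + 2²/(58.3 pm)²].
Evaluating gives E = 5.265×10^-19 J = 3.29 eV.

E = 3.29 eV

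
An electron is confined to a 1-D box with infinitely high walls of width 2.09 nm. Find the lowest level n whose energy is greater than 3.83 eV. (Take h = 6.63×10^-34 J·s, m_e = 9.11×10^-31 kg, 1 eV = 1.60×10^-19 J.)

E_1 = h²/(8m_eL²) = 1.381×10^-20 J = 0.08631 eV.
Need n² > 3.83/0.08631 = 44.37, i.e. n > 6.661.
The smallest integer satisfying this is n = 7.

n = 7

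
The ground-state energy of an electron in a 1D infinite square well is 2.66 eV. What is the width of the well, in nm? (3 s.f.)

L = 0.376 nm

From E_n = n²h²/(8m_eL²), L = n·h/√(8m_eE_n).
E_1 = 2.66 eV = 4.261×10^-19 J, so L = 1·6.626×10^-34/√(8·9.109×10^-31·4.261×10^-19) = 3.76×10^-10 m = 0.376 nm.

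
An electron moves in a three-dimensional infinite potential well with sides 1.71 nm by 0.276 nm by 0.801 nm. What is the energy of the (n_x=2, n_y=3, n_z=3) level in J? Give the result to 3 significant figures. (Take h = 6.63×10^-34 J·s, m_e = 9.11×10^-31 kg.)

E = 8.05×10^-18 J

For a 3D rectangular well E = (h²/8m_e)·Σ n_i²/L_i² = (6.63×10^-34)²/(8·9.11×10^-31) · [2²/(1.71 nm)² + 3²/(0.276 nm)² + 3²/(0.801 nm)²].
Evaluating gives E = 8.05×10^-18 J.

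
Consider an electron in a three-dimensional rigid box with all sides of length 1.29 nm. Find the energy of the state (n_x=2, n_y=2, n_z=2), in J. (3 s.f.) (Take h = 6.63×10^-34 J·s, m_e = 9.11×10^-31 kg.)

For a 3D rectangular well E = (h²/8m_e)·Σ n_i²/L_i² = (6.63×10^-34)²/(8·9.11×10^-31) · [2²/(1.29 nm)² + 2²/(1.29 nm)² + 2²/(1.29 nm)²].
Evaluating gives E = 4.35×10^-19 J.

E = 4.35×10^-19 J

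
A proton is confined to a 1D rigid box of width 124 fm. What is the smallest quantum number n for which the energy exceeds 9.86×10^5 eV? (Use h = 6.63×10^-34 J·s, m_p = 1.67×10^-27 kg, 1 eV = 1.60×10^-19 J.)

E_1 = h²/(8m_pL²) = 2.140×10^-15 J = 1.338×10^4 eV.
Need n² > 9.86×10^5/1.338×10^4 = 73.69, i.e. n > 8.584.
The smallest integer satisfying this is n = 9.

n = 9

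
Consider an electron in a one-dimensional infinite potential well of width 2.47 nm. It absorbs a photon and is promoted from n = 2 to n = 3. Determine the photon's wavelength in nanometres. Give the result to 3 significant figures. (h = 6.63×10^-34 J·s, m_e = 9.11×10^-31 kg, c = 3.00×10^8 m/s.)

λ = 4.02×10^3 nm

E_1 = h²/(8m_eL²) = 9.886×10^-21 J, so ΔE = (3² − 2²)E_1 = 4.943×10^-20 J.
λ = hc/ΔE = (6.63×10^-34·3.00×10^8)/4.943×10^-20 = 4.02×10^-6 m = 4.02×10^3 nm.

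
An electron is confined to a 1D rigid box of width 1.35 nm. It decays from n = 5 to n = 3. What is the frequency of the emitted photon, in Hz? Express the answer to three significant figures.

f = 7.98×10^14 Hz

E_1 = h²/(8m_eL²) = 3.306×10^-20 J and ΔE = (5² − 3²)E_1 = 5.290×10^-19 J.
f = ΔE/h = 5.290×10^-19/6.626×10^-34 = 7.98×10^14 Hz.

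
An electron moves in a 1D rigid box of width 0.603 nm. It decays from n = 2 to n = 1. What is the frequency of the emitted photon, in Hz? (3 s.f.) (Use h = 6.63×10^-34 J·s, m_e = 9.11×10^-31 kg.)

f = 7.51×10^14 Hz

E_1 = h²/(8m_eL²) = 1.659×10^-19 J and ΔE = (2² − 1²)E_1 = 4.977×10^-19 J.
f = ΔE/h = 4.977×10^-19/6.63×10^-34 = 7.51×10^14 Hz.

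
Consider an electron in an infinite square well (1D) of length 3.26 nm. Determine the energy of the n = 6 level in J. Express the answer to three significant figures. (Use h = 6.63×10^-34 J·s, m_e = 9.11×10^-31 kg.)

For an infinite well E_n = n²h²/(8m_eL²), so E_1 = h²/(8m_eL²) = (6.63×10^-34)²/(8·9.11×10^-31·(3.26×10^-9 m)²) = 5.675×10^-21 J.
Then E_6 = 6²·E_1 = 36·5.675×10^-21 J = 2.04×10^-19 J.

E_6 = 2.04×10^-19 J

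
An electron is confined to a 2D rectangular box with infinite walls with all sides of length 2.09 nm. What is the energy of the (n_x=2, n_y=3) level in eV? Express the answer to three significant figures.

E = 1.12 eV

For a 2D rectangular well E = (h²/8m_e)·Σ n_i²/L_i² = (6.626×10^-34)²/(8·9.109×10^-31) · [2²/(2.09 nm)² + 3²/(2.09 nm)²].
Evaluating gives E = 1.793×10^-19 J = 1.12 eV.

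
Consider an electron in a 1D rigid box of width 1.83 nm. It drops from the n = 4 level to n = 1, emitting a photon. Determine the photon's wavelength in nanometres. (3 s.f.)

λ = 736 nm

E_1 = h²/(8m_eL²) = 1.799×10^-20 J, so ΔE = (4² − 1²)E_1 = 2.699×10^-19 J.
λ = hc/ΔE = (6.626×10^-34·2.998×10^8)/2.699×10^-19 = 7.36×10^-7 m = 736 nm.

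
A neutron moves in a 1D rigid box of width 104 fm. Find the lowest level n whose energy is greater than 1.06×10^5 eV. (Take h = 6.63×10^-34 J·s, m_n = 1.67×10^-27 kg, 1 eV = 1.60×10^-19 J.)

E_1 = h²/(8m_nL²) = 3.042×10^-15 J = 1.901×10^4 eV.
Need n² > 1.06×10^5/1.901×10^4 = 5.576, i.e. n > 2.361.
The smallest integer satisfying this is n = 3.

n = 3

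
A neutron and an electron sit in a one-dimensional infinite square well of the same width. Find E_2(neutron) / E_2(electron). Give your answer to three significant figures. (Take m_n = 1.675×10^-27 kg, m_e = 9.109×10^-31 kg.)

5.44×10^-4

E_n ∝ 1/m at fixed n and L, so the ratio is m_e/m_n = 9.109×10^-31/1.675×10^-27 = 5.44×10^-4.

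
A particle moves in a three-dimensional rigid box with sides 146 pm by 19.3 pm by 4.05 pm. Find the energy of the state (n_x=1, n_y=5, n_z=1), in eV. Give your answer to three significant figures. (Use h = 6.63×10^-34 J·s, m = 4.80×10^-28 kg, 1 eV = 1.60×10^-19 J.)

For a 3D rectangular well E = (h²/8m)·Σ n_i²/L_i² = (6.63×10^-34)²/(8·4.80×10^-28) · [1²/(146 pm)² + 5²/(19.3 pm)² + 1²/(4.05 pm)²].
Evaluating gives E = 1.467×10^-17 J = 91.7 eV.

E = 91.7 eV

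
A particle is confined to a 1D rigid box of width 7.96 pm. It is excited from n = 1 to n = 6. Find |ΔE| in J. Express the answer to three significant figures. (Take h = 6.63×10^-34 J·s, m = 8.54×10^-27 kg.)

|ΔE| = 3.55×10^-18 J

E_1 = h²/(8mL²) = 1.015×10^-19 J.
|ΔE| = |1² − 6²|·E_1 = 35·1.015×10^-19 J = 3.55×10^-18 J.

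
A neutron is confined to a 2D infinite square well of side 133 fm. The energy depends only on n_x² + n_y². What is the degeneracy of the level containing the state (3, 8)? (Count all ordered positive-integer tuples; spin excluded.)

The level has n_x² + n_y² = 73. The ordered positive-integer solutions are (3, 8), (8, 3).
That gives 2 states.

degeneracy = 2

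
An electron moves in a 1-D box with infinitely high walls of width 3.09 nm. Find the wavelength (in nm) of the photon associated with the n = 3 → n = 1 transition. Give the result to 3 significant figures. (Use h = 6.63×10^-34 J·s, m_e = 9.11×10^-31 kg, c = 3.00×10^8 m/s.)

E_1 = h²/(8m_eL²) = 6.317×10^-21 J, so ΔE = (3² − 1²)E_1 = 5.054×10^-20 J.
λ = hc/ΔE = (6.63×10^-34·3.00×10^8)/5.054×10^-20 = 3.94×10^-6 m = 3.94×10^3 nm.

λ = 3.94×10^3 nm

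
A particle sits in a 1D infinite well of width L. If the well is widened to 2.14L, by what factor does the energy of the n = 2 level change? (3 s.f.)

E_n ∝ 1/L², so the energy scales by 1/2.14² = 0.218.

0.218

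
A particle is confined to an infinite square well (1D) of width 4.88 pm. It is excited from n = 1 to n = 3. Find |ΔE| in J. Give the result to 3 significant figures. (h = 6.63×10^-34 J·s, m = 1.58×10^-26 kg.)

E_1 = h²/(8mL²) = 1.460×10^-19 J.
|ΔE| = |1² − 3²|·E_1 = 8·1.460×10^-19 J = 1.17×10^-18 J.

|ΔE| = 1.17×10^-18 J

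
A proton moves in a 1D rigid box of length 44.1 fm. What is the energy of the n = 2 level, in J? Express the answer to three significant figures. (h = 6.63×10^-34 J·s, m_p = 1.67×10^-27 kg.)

For an infinite well E_n = n²h²/(8m_pL²), so E_1 = h²/(8m_pL²) = (6.63×10^-34)²/(8·1.67×10^-27·(4.41×10^-14 m)²) = 1.692×10^-14 J.
Then E_2 = 2²·E_1 = 4·1.692×10^-14 J = 6.77×10^-14 J.

E_2 = 6.77×10^-14 J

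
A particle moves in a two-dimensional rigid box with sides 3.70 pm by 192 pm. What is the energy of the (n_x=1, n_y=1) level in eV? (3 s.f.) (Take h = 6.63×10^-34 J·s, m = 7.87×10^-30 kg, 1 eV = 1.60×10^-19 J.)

E = 3.19×10^3 eV

For a 2D rectangular well E = (h²/8m)·Σ n_i²/L_i² = (6.63×10^-34)²/(8·7.87×10^-30) · [1²/(3.70 pm)² + 1²/(192 pm)²].
Evaluating gives E = 5.102×10^-16 J = 3.19×10^3 eV.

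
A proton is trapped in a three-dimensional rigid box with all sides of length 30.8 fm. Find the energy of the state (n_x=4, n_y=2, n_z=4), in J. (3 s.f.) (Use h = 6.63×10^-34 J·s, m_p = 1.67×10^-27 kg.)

For a 3D rectangular well E = (h²/8m_p)·Σ n_i²/L_i² = (6.63×10^-34)²/(8·1.67×10^-27) · [4²/(30.8 fm)² + 2²/(30.8 fm)² + 4²/(30.8 fm)²].
Evaluating gives E = 1.25×10^-12 J.

E = 1.25×10^-12 J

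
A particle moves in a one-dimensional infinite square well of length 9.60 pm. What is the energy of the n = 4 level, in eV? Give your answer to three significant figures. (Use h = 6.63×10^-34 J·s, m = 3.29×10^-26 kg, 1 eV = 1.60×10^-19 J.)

For an infinite well E_n = n²h²/(8mL²), so E_1 = h²/(8mL²) = (6.63×10^-34)²/(8·3.29×10^-26·(9.60×10^-12 m)²) = 1.812×10^-20 J.
Then E_4 = 4²·E_1 = 16·1.812×10^-20 J = 2.899×10^-19 J.
Converting, E_4 = 2.899×10^-19 J / (1.60×10^-19 J/eV) = 1.81 eV.

E_4 = 1.81 eV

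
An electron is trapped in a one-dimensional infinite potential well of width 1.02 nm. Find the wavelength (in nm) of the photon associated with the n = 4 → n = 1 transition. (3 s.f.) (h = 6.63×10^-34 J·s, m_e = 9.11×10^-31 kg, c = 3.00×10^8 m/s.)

λ = 229 nm

E_1 = h²/(8m_eL²) = 5.797×10^-20 J, so ΔE = (4² − 1²)E_1 = 8.695×10^-19 J.
λ = hc/ΔE = (6.63×10^-34·3.00×10^8)/8.695×10^-19 = 2.29×10^-7 m = 229 nm.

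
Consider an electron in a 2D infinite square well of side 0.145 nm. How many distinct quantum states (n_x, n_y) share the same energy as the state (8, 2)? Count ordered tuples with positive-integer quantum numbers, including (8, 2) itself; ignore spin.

The level has n_x² + n_y² = 68. The ordered positive-integer solutions are (2, 8), (8, 2).
That gives 2 states.

degeneracy = 2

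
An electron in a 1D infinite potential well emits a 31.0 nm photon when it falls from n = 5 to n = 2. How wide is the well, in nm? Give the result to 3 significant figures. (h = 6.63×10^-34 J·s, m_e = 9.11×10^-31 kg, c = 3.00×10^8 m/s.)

L = 0.444 nm

The photon carries ΔE = hc/λ = 6.63×10^-34·3.00×10^8/3.10×10^-8 m = 6.416×10^-18 J.
Since ΔE = (5² − 2²)E_1, E_1 = 3.055×10^-19 J, and L = h/√(8m_eE_1) = 4.44×10^-10 m = 0.444 nm.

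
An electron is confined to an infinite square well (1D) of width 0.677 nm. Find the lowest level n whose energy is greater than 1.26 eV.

n = 2

E_1 = h²/(8m_eL²) = 1.315×10^-19 J = 0.8208 eV.
Need n² > 1.26/0.8208 = 1.535, i.e. n > 1.239.
The smallest integer satisfying this is n = 2.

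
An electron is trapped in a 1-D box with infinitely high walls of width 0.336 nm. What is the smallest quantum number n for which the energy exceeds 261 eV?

E_1 = h²/(8m_eL²) = 5.337×10^-19 J = 3.331 eV.
Need n² > 261/3.331 = 78.35, i.e. n > 8.852.
The smallest integer satisfying this is n = 9.

n = 9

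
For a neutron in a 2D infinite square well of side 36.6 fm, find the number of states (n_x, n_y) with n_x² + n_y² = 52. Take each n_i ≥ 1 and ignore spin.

The level has n_x² + n_y² = 52. The ordered positive-integer solutions are (4, 6), (6, 4).
That gives 2 states.

degeneracy = 2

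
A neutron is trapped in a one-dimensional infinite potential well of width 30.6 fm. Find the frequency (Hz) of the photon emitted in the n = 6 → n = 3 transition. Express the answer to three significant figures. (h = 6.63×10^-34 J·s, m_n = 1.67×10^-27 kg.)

E_1 = h²/(8m_nL²) = 3.514×10^-14 J and ΔE = (6² − 3²)E_1 = 9.488×10^-13 J.
f = ΔE/h = 9.488×10^-13/6.63×10^-34 = 1.43×10^21 Hz.

f = 1.43×10^21 Hz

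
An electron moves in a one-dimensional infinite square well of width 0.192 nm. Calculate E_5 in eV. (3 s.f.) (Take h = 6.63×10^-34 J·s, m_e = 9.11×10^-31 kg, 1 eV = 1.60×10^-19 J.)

E_5 = 256 eV

For an infinite well E_n = n²h²/(8m_eL²), so E_1 = h²/(8m_eL²) = (6.63×10^-34)²/(8·9.11×10^-31·(1.92×10^-10 m)²) = 1.636×10^-18 J.
Then E_5 = 5²·E_1 = 25·1.636×10^-18 J = 4.090×10^-17 J.
Converting, E_5 = 4.090×10^-17 J / (1.60×10^-19 J/eV) = 256 eV.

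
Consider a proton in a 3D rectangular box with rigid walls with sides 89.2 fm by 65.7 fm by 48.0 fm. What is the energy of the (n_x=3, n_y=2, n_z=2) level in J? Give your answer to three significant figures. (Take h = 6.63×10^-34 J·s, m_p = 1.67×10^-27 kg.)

E = 1.25×10^-13 J

For a 3D rectangular well E = (h²/8m_p)·Σ n_i²/L_i² = (6.63×10^-34)²/(8·1.67×10^-27) · [3²/(89.2 fm)² + 2²/(65.7 fm)² + 2²/(48.0 fm)²].
Evaluating gives E = 1.25×10^-13 J.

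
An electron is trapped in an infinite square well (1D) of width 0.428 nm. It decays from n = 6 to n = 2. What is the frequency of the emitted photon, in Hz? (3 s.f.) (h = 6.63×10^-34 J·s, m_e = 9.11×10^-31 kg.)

f = 1.59×10^16 Hz

E_1 = h²/(8m_eL²) = 3.293×10^-19 J and ΔE = (6² − 2²)E_1 = 1.054×10^-17 J.
f = ΔE/h = 1.054×10^-17/6.63×10^-34 = 1.59×10^16 Hz.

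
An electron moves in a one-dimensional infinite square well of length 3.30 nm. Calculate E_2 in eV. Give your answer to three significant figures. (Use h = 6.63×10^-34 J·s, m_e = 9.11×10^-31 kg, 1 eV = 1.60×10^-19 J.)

For an infinite well E_n = n²h²/(8m_eL²), so E_1 = h²/(8m_eL²) = (6.63×10^-34)²/(8·9.11×10^-31·(3.30×10^-9 m)²) = 5.538×10^-21 J.
Then E_2 = 2²·E_1 = 4·5.538×10^-21 J = 2.215×10^-20 J.
Converting, E_2 = 2.215×10^-20 J / (1.60×10^-19 J/eV) = 0.138 eV.

E_2 = 0.138 eV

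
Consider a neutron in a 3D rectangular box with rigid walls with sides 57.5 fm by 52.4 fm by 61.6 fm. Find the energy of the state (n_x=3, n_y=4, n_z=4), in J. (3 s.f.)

For a 3D rectangular well E = (h²/8m_n)·Σ n_i²/L_i² = (6.626×10^-34)²/(8·1.675×10^-27) · [3²/(57.5 fm)² + 4²/(52.4 fm)² + 4²/(61.6 fm)²].
Evaluating gives E = 4.18×10^-13 J.

E = 4.18×10^-13 J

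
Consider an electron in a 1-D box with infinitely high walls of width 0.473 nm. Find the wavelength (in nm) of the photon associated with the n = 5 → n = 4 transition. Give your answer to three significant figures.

E_1 = h²/(8m_eL²) = 2.693×10^-19 J, so ΔE = (5² − 4²)E_1 = 2.424×10^-18 J.
λ = hc/ΔE = (6.626×10^-34·2.998×10^8)/2.424×10^-18 = 8.20×10^-8 m = 82.0 nm.

λ = 82.0 nm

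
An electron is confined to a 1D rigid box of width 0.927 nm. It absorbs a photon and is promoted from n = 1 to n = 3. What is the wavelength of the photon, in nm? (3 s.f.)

λ = 354 nm

E_1 = h²/(8m_eL²) = 7.011×10^-20 J, so ΔE = (3² − 1²)E_1 = 5.609×10^-19 J.
λ = hc/ΔE = (6.626×10^-34·2.998×10^8)/5.609×10^-19 = 3.54×10^-7 m = 354 nm.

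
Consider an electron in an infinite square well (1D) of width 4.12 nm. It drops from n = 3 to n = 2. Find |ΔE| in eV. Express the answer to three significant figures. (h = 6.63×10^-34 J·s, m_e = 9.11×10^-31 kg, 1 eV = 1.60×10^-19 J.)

|ΔE| = 0.111 eV

E_1 = h²/(8m_eL²) = 3.553×10^-21 J.
|ΔE| = |3² − 2²|·E_1 = 5·3.553×10^-21 J = 1.777×10^-20 J = 0.111 eV.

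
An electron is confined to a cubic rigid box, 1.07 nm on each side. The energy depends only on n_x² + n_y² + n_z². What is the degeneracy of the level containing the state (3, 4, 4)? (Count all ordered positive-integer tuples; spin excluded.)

degeneracy = 9

The level has n_x² + n_y² + n_z² = 41. The ordered positive-integer solutions are (1, 2, 6), (1, 6, 2), (2, 1, 6), (2, 6, 1), (3, 4, 4), (4, 3, 4), (4, 4, 3), (6, 1, 2), (6, 2, 1).
That gives 9 states.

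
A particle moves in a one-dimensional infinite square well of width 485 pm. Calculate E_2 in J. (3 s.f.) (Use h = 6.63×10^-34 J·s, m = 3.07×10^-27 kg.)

For an infinite well E_n = n²h²/(8mL²), so E_1 = h²/(8mL²) = (6.63×10^-34)²/(8·3.07×10^-27·(4.85×10^-10 m)²) = 7.609×10^-23 J.
Then E_2 = 2²·E_1 = 4·7.609×10^-23 J = 3.04×10^-22 J.

E_2 = 3.04×10^-22 J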